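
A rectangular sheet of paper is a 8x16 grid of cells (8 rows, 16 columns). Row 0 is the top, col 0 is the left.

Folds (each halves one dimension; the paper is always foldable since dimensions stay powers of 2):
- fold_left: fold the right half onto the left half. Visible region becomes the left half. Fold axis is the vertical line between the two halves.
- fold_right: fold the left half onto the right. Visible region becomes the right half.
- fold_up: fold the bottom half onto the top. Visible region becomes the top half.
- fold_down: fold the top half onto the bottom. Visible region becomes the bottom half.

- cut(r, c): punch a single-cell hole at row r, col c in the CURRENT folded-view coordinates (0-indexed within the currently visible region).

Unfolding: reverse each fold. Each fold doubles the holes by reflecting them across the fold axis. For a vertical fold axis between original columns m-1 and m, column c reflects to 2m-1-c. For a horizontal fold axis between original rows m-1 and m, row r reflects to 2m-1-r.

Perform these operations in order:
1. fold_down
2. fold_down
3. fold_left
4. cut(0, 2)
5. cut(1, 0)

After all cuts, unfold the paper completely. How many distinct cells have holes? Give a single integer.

Answer: 16

Derivation:
Op 1 fold_down: fold axis h@4; visible region now rows[4,8) x cols[0,16) = 4x16
Op 2 fold_down: fold axis h@6; visible region now rows[6,8) x cols[0,16) = 2x16
Op 3 fold_left: fold axis v@8; visible region now rows[6,8) x cols[0,8) = 2x8
Op 4 cut(0, 2): punch at orig (6,2); cuts so far [(6, 2)]; region rows[6,8) x cols[0,8) = 2x8
Op 5 cut(1, 0): punch at orig (7,0); cuts so far [(6, 2), (7, 0)]; region rows[6,8) x cols[0,8) = 2x8
Unfold 1 (reflect across v@8): 4 holes -> [(6, 2), (6, 13), (7, 0), (7, 15)]
Unfold 2 (reflect across h@6): 8 holes -> [(4, 0), (4, 15), (5, 2), (5, 13), (6, 2), (6, 13), (7, 0), (7, 15)]
Unfold 3 (reflect across h@4): 16 holes -> [(0, 0), (0, 15), (1, 2), (1, 13), (2, 2), (2, 13), (3, 0), (3, 15), (4, 0), (4, 15), (5, 2), (5, 13), (6, 2), (6, 13), (7, 0), (7, 15)]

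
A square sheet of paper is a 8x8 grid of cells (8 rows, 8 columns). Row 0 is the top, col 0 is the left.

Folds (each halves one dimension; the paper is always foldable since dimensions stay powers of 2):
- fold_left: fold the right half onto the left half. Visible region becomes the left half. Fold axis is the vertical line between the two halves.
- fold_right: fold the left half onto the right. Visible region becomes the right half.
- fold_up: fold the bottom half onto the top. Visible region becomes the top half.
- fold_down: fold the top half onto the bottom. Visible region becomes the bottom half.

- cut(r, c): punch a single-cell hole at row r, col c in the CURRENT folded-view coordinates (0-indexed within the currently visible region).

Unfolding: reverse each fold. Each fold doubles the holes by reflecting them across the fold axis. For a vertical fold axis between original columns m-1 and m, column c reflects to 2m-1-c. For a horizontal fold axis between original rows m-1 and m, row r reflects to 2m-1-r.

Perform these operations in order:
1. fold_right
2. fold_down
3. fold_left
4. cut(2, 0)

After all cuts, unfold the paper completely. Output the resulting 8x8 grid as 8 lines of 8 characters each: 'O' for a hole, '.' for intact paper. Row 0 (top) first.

Op 1 fold_right: fold axis v@4; visible region now rows[0,8) x cols[4,8) = 8x4
Op 2 fold_down: fold axis h@4; visible region now rows[4,8) x cols[4,8) = 4x4
Op 3 fold_left: fold axis v@6; visible region now rows[4,8) x cols[4,6) = 4x2
Op 4 cut(2, 0): punch at orig (6,4); cuts so far [(6, 4)]; region rows[4,8) x cols[4,6) = 4x2
Unfold 1 (reflect across v@6): 2 holes -> [(6, 4), (6, 7)]
Unfold 2 (reflect across h@4): 4 holes -> [(1, 4), (1, 7), (6, 4), (6, 7)]
Unfold 3 (reflect across v@4): 8 holes -> [(1, 0), (1, 3), (1, 4), (1, 7), (6, 0), (6, 3), (6, 4), (6, 7)]

Answer: ........
O..OO..O
........
........
........
........
O..OO..O
........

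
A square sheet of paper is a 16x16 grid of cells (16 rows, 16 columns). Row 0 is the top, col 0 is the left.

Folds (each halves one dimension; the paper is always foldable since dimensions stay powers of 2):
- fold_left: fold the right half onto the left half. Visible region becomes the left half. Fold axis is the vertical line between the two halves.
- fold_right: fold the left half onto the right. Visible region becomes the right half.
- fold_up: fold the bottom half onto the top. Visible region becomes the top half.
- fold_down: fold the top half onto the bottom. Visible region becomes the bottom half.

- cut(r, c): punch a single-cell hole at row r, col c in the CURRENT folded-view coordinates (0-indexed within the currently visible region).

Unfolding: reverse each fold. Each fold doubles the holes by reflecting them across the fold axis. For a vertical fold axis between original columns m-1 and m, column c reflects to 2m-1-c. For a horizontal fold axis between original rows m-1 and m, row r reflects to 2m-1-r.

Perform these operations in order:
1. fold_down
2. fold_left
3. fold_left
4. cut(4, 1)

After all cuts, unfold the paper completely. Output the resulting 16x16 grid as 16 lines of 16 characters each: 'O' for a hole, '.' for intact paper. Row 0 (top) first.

Op 1 fold_down: fold axis h@8; visible region now rows[8,16) x cols[0,16) = 8x16
Op 2 fold_left: fold axis v@8; visible region now rows[8,16) x cols[0,8) = 8x8
Op 3 fold_left: fold axis v@4; visible region now rows[8,16) x cols[0,4) = 8x4
Op 4 cut(4, 1): punch at orig (12,1); cuts so far [(12, 1)]; region rows[8,16) x cols[0,4) = 8x4
Unfold 1 (reflect across v@4): 2 holes -> [(12, 1), (12, 6)]
Unfold 2 (reflect across v@8): 4 holes -> [(12, 1), (12, 6), (12, 9), (12, 14)]
Unfold 3 (reflect across h@8): 8 holes -> [(3, 1), (3, 6), (3, 9), (3, 14), (12, 1), (12, 6), (12, 9), (12, 14)]

Answer: ................
................
................
.O....O..O....O.
................
................
................
................
................
................
................
................
.O....O..O....O.
................
................
................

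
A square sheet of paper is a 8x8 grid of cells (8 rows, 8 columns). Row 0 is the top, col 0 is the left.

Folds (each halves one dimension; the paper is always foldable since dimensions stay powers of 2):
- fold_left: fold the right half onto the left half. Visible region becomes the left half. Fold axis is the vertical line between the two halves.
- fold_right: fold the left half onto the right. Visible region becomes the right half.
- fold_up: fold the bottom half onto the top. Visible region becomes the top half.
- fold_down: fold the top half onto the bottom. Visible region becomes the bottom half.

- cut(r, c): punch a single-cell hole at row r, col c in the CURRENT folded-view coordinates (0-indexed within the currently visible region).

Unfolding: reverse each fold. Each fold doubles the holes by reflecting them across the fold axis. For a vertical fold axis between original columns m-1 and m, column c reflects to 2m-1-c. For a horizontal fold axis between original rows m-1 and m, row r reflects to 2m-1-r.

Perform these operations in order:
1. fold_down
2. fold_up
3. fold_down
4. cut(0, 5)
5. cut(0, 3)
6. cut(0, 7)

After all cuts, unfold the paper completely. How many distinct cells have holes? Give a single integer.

Op 1 fold_down: fold axis h@4; visible region now rows[4,8) x cols[0,8) = 4x8
Op 2 fold_up: fold axis h@6; visible region now rows[4,6) x cols[0,8) = 2x8
Op 3 fold_down: fold axis h@5; visible region now rows[5,6) x cols[0,8) = 1x8
Op 4 cut(0, 5): punch at orig (5,5); cuts so far [(5, 5)]; region rows[5,6) x cols[0,8) = 1x8
Op 5 cut(0, 3): punch at orig (5,3); cuts so far [(5, 3), (5, 5)]; region rows[5,6) x cols[0,8) = 1x8
Op 6 cut(0, 7): punch at orig (5,7); cuts so far [(5, 3), (5, 5), (5, 7)]; region rows[5,6) x cols[0,8) = 1x8
Unfold 1 (reflect across h@5): 6 holes -> [(4, 3), (4, 5), (4, 7), (5, 3), (5, 5), (5, 7)]
Unfold 2 (reflect across h@6): 12 holes -> [(4, 3), (4, 5), (4, 7), (5, 3), (5, 5), (5, 7), (6, 3), (6, 5), (6, 7), (7, 3), (7, 5), (7, 7)]
Unfold 3 (reflect across h@4): 24 holes -> [(0, 3), (0, 5), (0, 7), (1, 3), (1, 5), (1, 7), (2, 3), (2, 5), (2, 7), (3, 3), (3, 5), (3, 7), (4, 3), (4, 5), (4, 7), (5, 3), (5, 5), (5, 7), (6, 3), (6, 5), (6, 7), (7, 3), (7, 5), (7, 7)]

Answer: 24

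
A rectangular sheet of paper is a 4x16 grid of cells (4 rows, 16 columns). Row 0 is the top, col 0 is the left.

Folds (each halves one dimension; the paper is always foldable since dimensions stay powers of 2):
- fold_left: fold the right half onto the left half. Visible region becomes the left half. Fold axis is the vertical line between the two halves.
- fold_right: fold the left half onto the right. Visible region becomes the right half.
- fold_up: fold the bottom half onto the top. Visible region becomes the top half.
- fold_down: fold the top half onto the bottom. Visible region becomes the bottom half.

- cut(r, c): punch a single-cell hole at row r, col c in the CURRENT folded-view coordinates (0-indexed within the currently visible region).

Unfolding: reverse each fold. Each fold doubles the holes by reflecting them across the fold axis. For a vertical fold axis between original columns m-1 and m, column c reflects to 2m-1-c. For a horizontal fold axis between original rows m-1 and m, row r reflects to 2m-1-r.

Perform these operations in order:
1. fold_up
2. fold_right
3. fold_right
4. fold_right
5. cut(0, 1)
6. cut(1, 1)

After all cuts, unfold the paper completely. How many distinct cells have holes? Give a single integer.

Answer: 32

Derivation:
Op 1 fold_up: fold axis h@2; visible region now rows[0,2) x cols[0,16) = 2x16
Op 2 fold_right: fold axis v@8; visible region now rows[0,2) x cols[8,16) = 2x8
Op 3 fold_right: fold axis v@12; visible region now rows[0,2) x cols[12,16) = 2x4
Op 4 fold_right: fold axis v@14; visible region now rows[0,2) x cols[14,16) = 2x2
Op 5 cut(0, 1): punch at orig (0,15); cuts so far [(0, 15)]; region rows[0,2) x cols[14,16) = 2x2
Op 6 cut(1, 1): punch at orig (1,15); cuts so far [(0, 15), (1, 15)]; region rows[0,2) x cols[14,16) = 2x2
Unfold 1 (reflect across v@14): 4 holes -> [(0, 12), (0, 15), (1, 12), (1, 15)]
Unfold 2 (reflect across v@12): 8 holes -> [(0, 8), (0, 11), (0, 12), (0, 15), (1, 8), (1, 11), (1, 12), (1, 15)]
Unfold 3 (reflect across v@8): 16 holes -> [(0, 0), (0, 3), (0, 4), (0, 7), (0, 8), (0, 11), (0, 12), (0, 15), (1, 0), (1, 3), (1, 4), (1, 7), (1, 8), (1, 11), (1, 12), (1, 15)]
Unfold 4 (reflect across h@2): 32 holes -> [(0, 0), (0, 3), (0, 4), (0, 7), (0, 8), (0, 11), (0, 12), (0, 15), (1, 0), (1, 3), (1, 4), (1, 7), (1, 8), (1, 11), (1, 12), (1, 15), (2, 0), (2, 3), (2, 4), (2, 7), (2, 8), (2, 11), (2, 12), (2, 15), (3, 0), (3, 3), (3, 4), (3, 7), (3, 8), (3, 11), (3, 12), (3, 15)]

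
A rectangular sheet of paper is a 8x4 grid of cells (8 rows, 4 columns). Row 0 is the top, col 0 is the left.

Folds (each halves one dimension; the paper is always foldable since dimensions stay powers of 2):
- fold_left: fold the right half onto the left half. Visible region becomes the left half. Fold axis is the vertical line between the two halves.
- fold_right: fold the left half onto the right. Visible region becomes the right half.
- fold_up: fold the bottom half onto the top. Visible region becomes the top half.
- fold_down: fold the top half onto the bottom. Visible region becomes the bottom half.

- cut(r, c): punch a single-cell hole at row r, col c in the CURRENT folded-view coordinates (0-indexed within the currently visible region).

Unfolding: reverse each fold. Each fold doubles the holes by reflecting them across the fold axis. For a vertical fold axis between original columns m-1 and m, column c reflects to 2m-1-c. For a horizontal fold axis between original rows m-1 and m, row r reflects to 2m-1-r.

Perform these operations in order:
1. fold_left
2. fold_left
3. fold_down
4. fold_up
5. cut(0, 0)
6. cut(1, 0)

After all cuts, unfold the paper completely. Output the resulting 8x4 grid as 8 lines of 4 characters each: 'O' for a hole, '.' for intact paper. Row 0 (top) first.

Op 1 fold_left: fold axis v@2; visible region now rows[0,8) x cols[0,2) = 8x2
Op 2 fold_left: fold axis v@1; visible region now rows[0,8) x cols[0,1) = 8x1
Op 3 fold_down: fold axis h@4; visible region now rows[4,8) x cols[0,1) = 4x1
Op 4 fold_up: fold axis h@6; visible region now rows[4,6) x cols[0,1) = 2x1
Op 5 cut(0, 0): punch at orig (4,0); cuts so far [(4, 0)]; region rows[4,6) x cols[0,1) = 2x1
Op 6 cut(1, 0): punch at orig (5,0); cuts so far [(4, 0), (5, 0)]; region rows[4,6) x cols[0,1) = 2x1
Unfold 1 (reflect across h@6): 4 holes -> [(4, 0), (5, 0), (6, 0), (7, 0)]
Unfold 2 (reflect across h@4): 8 holes -> [(0, 0), (1, 0), (2, 0), (3, 0), (4, 0), (5, 0), (6, 0), (7, 0)]
Unfold 3 (reflect across v@1): 16 holes -> [(0, 0), (0, 1), (1, 0), (1, 1), (2, 0), (2, 1), (3, 0), (3, 1), (4, 0), (4, 1), (5, 0), (5, 1), (6, 0), (6, 1), (7, 0), (7, 1)]
Unfold 4 (reflect across v@2): 32 holes -> [(0, 0), (0, 1), (0, 2), (0, 3), (1, 0), (1, 1), (1, 2), (1, 3), (2, 0), (2, 1), (2, 2), (2, 3), (3, 0), (3, 1), (3, 2), (3, 3), (4, 0), (4, 1), (4, 2), (4, 3), (5, 0), (5, 1), (5, 2), (5, 3), (6, 0), (6, 1), (6, 2), (6, 3), (7, 0), (7, 1), (7, 2), (7, 3)]

Answer: OOOO
OOOO
OOOO
OOOO
OOOO
OOOO
OOOO
OOOO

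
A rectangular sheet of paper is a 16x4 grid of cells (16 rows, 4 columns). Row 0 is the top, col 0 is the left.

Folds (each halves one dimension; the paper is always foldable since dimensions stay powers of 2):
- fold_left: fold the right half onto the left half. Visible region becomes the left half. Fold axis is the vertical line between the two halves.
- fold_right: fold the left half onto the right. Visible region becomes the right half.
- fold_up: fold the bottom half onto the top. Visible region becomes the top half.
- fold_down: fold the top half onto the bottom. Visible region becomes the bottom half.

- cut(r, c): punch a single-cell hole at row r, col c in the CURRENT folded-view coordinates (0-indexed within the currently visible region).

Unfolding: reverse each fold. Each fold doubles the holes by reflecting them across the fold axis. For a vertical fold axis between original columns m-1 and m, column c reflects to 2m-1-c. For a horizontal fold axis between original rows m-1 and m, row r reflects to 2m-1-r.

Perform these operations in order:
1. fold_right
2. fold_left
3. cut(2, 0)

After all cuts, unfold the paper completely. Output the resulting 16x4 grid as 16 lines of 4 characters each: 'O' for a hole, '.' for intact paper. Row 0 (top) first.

Op 1 fold_right: fold axis v@2; visible region now rows[0,16) x cols[2,4) = 16x2
Op 2 fold_left: fold axis v@3; visible region now rows[0,16) x cols[2,3) = 16x1
Op 3 cut(2, 0): punch at orig (2,2); cuts so far [(2, 2)]; region rows[0,16) x cols[2,3) = 16x1
Unfold 1 (reflect across v@3): 2 holes -> [(2, 2), (2, 3)]
Unfold 2 (reflect across v@2): 4 holes -> [(2, 0), (2, 1), (2, 2), (2, 3)]

Answer: ....
....
OOOO
....
....
....
....
....
....
....
....
....
....
....
....
....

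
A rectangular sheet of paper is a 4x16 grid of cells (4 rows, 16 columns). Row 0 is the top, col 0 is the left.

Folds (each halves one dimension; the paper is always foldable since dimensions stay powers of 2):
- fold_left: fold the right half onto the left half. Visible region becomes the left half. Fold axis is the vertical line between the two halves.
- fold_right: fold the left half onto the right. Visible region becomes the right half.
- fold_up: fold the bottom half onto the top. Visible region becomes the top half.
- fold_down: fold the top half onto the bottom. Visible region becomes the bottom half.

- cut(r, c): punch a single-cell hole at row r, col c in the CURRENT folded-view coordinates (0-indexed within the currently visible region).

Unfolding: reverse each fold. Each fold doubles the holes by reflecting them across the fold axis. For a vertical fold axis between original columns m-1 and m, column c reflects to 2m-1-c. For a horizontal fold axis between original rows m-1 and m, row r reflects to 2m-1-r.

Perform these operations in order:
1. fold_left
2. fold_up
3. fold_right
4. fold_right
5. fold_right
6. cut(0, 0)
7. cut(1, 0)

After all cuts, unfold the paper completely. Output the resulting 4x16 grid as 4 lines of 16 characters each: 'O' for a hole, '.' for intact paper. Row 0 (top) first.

Op 1 fold_left: fold axis v@8; visible region now rows[0,4) x cols[0,8) = 4x8
Op 2 fold_up: fold axis h@2; visible region now rows[0,2) x cols[0,8) = 2x8
Op 3 fold_right: fold axis v@4; visible region now rows[0,2) x cols[4,8) = 2x4
Op 4 fold_right: fold axis v@6; visible region now rows[0,2) x cols[6,8) = 2x2
Op 5 fold_right: fold axis v@7; visible region now rows[0,2) x cols[7,8) = 2x1
Op 6 cut(0, 0): punch at orig (0,7); cuts so far [(0, 7)]; region rows[0,2) x cols[7,8) = 2x1
Op 7 cut(1, 0): punch at orig (1,7); cuts so far [(0, 7), (1, 7)]; region rows[0,2) x cols[7,8) = 2x1
Unfold 1 (reflect across v@7): 4 holes -> [(0, 6), (0, 7), (1, 6), (1, 7)]
Unfold 2 (reflect across v@6): 8 holes -> [(0, 4), (0, 5), (0, 6), (0, 7), (1, 4), (1, 5), (1, 6), (1, 7)]
Unfold 3 (reflect across v@4): 16 holes -> [(0, 0), (0, 1), (0, 2), (0, 3), (0, 4), (0, 5), (0, 6), (0, 7), (1, 0), (1, 1), (1, 2), (1, 3), (1, 4), (1, 5), (1, 6), (1, 7)]
Unfold 4 (reflect across h@2): 32 holes -> [(0, 0), (0, 1), (0, 2), (0, 3), (0, 4), (0, 5), (0, 6), (0, 7), (1, 0), (1, 1), (1, 2), (1, 3), (1, 4), (1, 5), (1, 6), (1, 7), (2, 0), (2, 1), (2, 2), (2, 3), (2, 4), (2, 5), (2, 6), (2, 7), (3, 0), (3, 1), (3, 2), (3, 3), (3, 4), (3, 5), (3, 6), (3, 7)]
Unfold 5 (reflect across v@8): 64 holes -> [(0, 0), (0, 1), (0, 2), (0, 3), (0, 4), (0, 5), (0, 6), (0, 7), (0, 8), (0, 9), (0, 10), (0, 11), (0, 12), (0, 13), (0, 14), (0, 15), (1, 0), (1, 1), (1, 2), (1, 3), (1, 4), (1, 5), (1, 6), (1, 7), (1, 8), (1, 9), (1, 10), (1, 11), (1, 12), (1, 13), (1, 14), (1, 15), (2, 0), (2, 1), (2, 2), (2, 3), (2, 4), (2, 5), (2, 6), (2, 7), (2, 8), (2, 9), (2, 10), (2, 11), (2, 12), (2, 13), (2, 14), (2, 15), (3, 0), (3, 1), (3, 2), (3, 3), (3, 4), (3, 5), (3, 6), (3, 7), (3, 8), (3, 9), (3, 10), (3, 11), (3, 12), (3, 13), (3, 14), (3, 15)]

Answer: OOOOOOOOOOOOOOOO
OOOOOOOOOOOOOOOO
OOOOOOOOOOOOOOOO
OOOOOOOOOOOOOOOO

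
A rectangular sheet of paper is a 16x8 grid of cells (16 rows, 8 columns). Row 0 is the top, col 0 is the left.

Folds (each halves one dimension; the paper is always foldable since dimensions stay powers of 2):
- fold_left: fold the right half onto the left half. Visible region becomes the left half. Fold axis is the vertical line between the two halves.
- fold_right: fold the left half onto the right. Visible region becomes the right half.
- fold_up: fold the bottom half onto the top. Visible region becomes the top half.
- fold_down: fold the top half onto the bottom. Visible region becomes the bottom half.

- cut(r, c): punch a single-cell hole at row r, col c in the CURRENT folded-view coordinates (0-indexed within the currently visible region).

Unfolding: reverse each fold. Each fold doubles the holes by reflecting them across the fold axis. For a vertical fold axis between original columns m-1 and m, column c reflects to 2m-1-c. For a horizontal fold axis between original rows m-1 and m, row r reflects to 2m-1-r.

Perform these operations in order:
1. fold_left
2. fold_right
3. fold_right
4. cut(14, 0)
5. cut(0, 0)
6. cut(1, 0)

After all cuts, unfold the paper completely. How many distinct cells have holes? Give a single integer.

Answer: 24

Derivation:
Op 1 fold_left: fold axis v@4; visible region now rows[0,16) x cols[0,4) = 16x4
Op 2 fold_right: fold axis v@2; visible region now rows[0,16) x cols[2,4) = 16x2
Op 3 fold_right: fold axis v@3; visible region now rows[0,16) x cols[3,4) = 16x1
Op 4 cut(14, 0): punch at orig (14,3); cuts so far [(14, 3)]; region rows[0,16) x cols[3,4) = 16x1
Op 5 cut(0, 0): punch at orig (0,3); cuts so far [(0, 3), (14, 3)]; region rows[0,16) x cols[3,4) = 16x1
Op 6 cut(1, 0): punch at orig (1,3); cuts so far [(0, 3), (1, 3), (14, 3)]; region rows[0,16) x cols[3,4) = 16x1
Unfold 1 (reflect across v@3): 6 holes -> [(0, 2), (0, 3), (1, 2), (1, 3), (14, 2), (14, 3)]
Unfold 2 (reflect across v@2): 12 holes -> [(0, 0), (0, 1), (0, 2), (0, 3), (1, 0), (1, 1), (1, 2), (1, 3), (14, 0), (14, 1), (14, 2), (14, 3)]
Unfold 3 (reflect across v@4): 24 holes -> [(0, 0), (0, 1), (0, 2), (0, 3), (0, 4), (0, 5), (0, 6), (0, 7), (1, 0), (1, 1), (1, 2), (1, 3), (1, 4), (1, 5), (1, 6), (1, 7), (14, 0), (14, 1), (14, 2), (14, 3), (14, 4), (14, 5), (14, 6), (14, 7)]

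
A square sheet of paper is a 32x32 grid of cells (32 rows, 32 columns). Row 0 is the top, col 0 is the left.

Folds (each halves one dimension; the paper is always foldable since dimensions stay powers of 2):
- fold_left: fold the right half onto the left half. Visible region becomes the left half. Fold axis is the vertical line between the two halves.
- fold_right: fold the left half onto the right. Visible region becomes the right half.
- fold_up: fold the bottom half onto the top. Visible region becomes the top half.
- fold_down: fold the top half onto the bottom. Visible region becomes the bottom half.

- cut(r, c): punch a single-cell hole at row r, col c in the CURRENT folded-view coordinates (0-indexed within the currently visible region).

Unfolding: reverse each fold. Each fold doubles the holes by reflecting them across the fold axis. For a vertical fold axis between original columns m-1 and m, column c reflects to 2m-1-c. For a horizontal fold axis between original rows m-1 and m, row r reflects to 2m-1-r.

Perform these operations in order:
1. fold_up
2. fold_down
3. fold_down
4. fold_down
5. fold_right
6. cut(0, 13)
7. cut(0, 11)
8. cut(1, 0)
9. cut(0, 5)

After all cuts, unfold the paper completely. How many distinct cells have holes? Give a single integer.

Answer: 128

Derivation:
Op 1 fold_up: fold axis h@16; visible region now rows[0,16) x cols[0,32) = 16x32
Op 2 fold_down: fold axis h@8; visible region now rows[8,16) x cols[0,32) = 8x32
Op 3 fold_down: fold axis h@12; visible region now rows[12,16) x cols[0,32) = 4x32
Op 4 fold_down: fold axis h@14; visible region now rows[14,16) x cols[0,32) = 2x32
Op 5 fold_right: fold axis v@16; visible region now rows[14,16) x cols[16,32) = 2x16
Op 6 cut(0, 13): punch at orig (14,29); cuts so far [(14, 29)]; region rows[14,16) x cols[16,32) = 2x16
Op 7 cut(0, 11): punch at orig (14,27); cuts so far [(14, 27), (14, 29)]; region rows[14,16) x cols[16,32) = 2x16
Op 8 cut(1, 0): punch at orig (15,16); cuts so far [(14, 27), (14, 29), (15, 16)]; region rows[14,16) x cols[16,32) = 2x16
Op 9 cut(0, 5): punch at orig (14,21); cuts so far [(14, 21), (14, 27), (14, 29), (15, 16)]; region rows[14,16) x cols[16,32) = 2x16
Unfold 1 (reflect across v@16): 8 holes -> [(14, 2), (14, 4), (14, 10), (14, 21), (14, 27), (14, 29), (15, 15), (15, 16)]
Unfold 2 (reflect across h@14): 16 holes -> [(12, 15), (12, 16), (13, 2), (13, 4), (13, 10), (13, 21), (13, 27), (13, 29), (14, 2), (14, 4), (14, 10), (14, 21), (14, 27), (14, 29), (15, 15), (15, 16)]
Unfold 3 (reflect across h@12): 32 holes -> [(8, 15), (8, 16), (9, 2), (9, 4), (9, 10), (9, 21), (9, 27), (9, 29), (10, 2), (10, 4), (10, 10), (10, 21), (10, 27), (10, 29), (11, 15), (11, 16), (12, 15), (12, 16), (13, 2), (13, 4), (13, 10), (13, 21), (13, 27), (13, 29), (14, 2), (14, 4), (14, 10), (14, 21), (14, 27), (14, 29), (15, 15), (15, 16)]
Unfold 4 (reflect across h@8): 64 holes -> [(0, 15), (0, 16), (1, 2), (1, 4), (1, 10), (1, 21), (1, 27), (1, 29), (2, 2), (2, 4), (2, 10), (2, 21), (2, 27), (2, 29), (3, 15), (3, 16), (4, 15), (4, 16), (5, 2), (5, 4), (5, 10), (5, 21), (5, 27), (5, 29), (6, 2), (6, 4), (6, 10), (6, 21), (6, 27), (6, 29), (7, 15), (7, 16), (8, 15), (8, 16), (9, 2), (9, 4), (9, 10), (9, 21), (9, 27), (9, 29), (10, 2), (10, 4), (10, 10), (10, 21), (10, 27), (10, 29), (11, 15), (11, 16), (12, 15), (12, 16), (13, 2), (13, 4), (13, 10), (13, 21), (13, 27), (13, 29), (14, 2), (14, 4), (14, 10), (14, 21), (14, 27), (14, 29), (15, 15), (15, 16)]
Unfold 5 (reflect across h@16): 128 holes -> [(0, 15), (0, 16), (1, 2), (1, 4), (1, 10), (1, 21), (1, 27), (1, 29), (2, 2), (2, 4), (2, 10), (2, 21), (2, 27), (2, 29), (3, 15), (3, 16), (4, 15), (4, 16), (5, 2), (5, 4), (5, 10), (5, 21), (5, 27), (5, 29), (6, 2), (6, 4), (6, 10), (6, 21), (6, 27), (6, 29), (7, 15), (7, 16), (8, 15), (8, 16), (9, 2), (9, 4), (9, 10), (9, 21), (9, 27), (9, 29), (10, 2), (10, 4), (10, 10), (10, 21), (10, 27), (10, 29), (11, 15), (11, 16), (12, 15), (12, 16), (13, 2), (13, 4), (13, 10), (13, 21), (13, 27), (13, 29), (14, 2), (14, 4), (14, 10), (14, 21), (14, 27), (14, 29), (15, 15), (15, 16), (16, 15), (16, 16), (17, 2), (17, 4), (17, 10), (17, 21), (17, 27), (17, 29), (18, 2), (18, 4), (18, 10), (18, 21), (18, 27), (18, 29), (19, 15), (19, 16), (20, 15), (20, 16), (21, 2), (21, 4), (21, 10), (21, 21), (21, 27), (21, 29), (22, 2), (22, 4), (22, 10), (22, 21), (22, 27), (22, 29), (23, 15), (23, 16), (24, 15), (24, 16), (25, 2), (25, 4), (25, 10), (25, 21), (25, 27), (25, 29), (26, 2), (26, 4), (26, 10), (26, 21), (26, 27), (26, 29), (27, 15), (27, 16), (28, 15), (28, 16), (29, 2), (29, 4), (29, 10), (29, 21), (29, 27), (29, 29), (30, 2), (30, 4), (30, 10), (30, 21), (30, 27), (30, 29), (31, 15), (31, 16)]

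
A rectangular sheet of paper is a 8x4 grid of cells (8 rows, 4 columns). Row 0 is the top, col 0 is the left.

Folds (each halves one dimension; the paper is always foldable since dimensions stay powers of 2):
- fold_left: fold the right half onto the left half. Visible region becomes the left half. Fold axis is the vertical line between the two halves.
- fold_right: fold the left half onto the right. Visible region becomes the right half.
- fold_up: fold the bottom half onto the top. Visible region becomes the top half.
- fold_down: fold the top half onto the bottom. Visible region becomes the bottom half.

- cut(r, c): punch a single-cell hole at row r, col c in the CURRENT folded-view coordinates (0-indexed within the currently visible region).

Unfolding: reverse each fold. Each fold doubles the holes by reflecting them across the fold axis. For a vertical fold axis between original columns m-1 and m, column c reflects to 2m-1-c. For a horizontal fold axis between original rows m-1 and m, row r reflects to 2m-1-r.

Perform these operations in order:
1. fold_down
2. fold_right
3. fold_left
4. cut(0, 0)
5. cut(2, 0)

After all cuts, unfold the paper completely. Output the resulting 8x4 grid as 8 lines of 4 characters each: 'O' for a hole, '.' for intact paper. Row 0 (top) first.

Op 1 fold_down: fold axis h@4; visible region now rows[4,8) x cols[0,4) = 4x4
Op 2 fold_right: fold axis v@2; visible region now rows[4,8) x cols[2,4) = 4x2
Op 3 fold_left: fold axis v@3; visible region now rows[4,8) x cols[2,3) = 4x1
Op 4 cut(0, 0): punch at orig (4,2); cuts so far [(4, 2)]; region rows[4,8) x cols[2,3) = 4x1
Op 5 cut(2, 0): punch at orig (6,2); cuts so far [(4, 2), (6, 2)]; region rows[4,8) x cols[2,3) = 4x1
Unfold 1 (reflect across v@3): 4 holes -> [(4, 2), (4, 3), (6, 2), (6, 3)]
Unfold 2 (reflect across v@2): 8 holes -> [(4, 0), (4, 1), (4, 2), (4, 3), (6, 0), (6, 1), (6, 2), (6, 3)]
Unfold 3 (reflect across h@4): 16 holes -> [(1, 0), (1, 1), (1, 2), (1, 3), (3, 0), (3, 1), (3, 2), (3, 3), (4, 0), (4, 1), (4, 2), (4, 3), (6, 0), (6, 1), (6, 2), (6, 3)]

Answer: ....
OOOO
....
OOOO
OOOO
....
OOOO
....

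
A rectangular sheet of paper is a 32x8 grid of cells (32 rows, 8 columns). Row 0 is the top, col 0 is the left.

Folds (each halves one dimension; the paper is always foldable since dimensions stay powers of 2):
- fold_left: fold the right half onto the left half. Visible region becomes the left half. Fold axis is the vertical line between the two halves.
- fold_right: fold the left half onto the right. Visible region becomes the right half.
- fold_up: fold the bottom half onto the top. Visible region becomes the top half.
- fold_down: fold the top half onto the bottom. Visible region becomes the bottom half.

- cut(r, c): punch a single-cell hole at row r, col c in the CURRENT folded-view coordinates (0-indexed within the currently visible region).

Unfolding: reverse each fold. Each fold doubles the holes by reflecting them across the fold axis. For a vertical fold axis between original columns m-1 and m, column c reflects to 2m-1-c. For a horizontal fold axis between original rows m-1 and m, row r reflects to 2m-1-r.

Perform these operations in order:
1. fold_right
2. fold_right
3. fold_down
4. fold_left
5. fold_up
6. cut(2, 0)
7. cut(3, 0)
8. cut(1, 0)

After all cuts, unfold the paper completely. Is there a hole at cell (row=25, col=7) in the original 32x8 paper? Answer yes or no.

Answer: no

Derivation:
Op 1 fold_right: fold axis v@4; visible region now rows[0,32) x cols[4,8) = 32x4
Op 2 fold_right: fold axis v@6; visible region now rows[0,32) x cols[6,8) = 32x2
Op 3 fold_down: fold axis h@16; visible region now rows[16,32) x cols[6,8) = 16x2
Op 4 fold_left: fold axis v@7; visible region now rows[16,32) x cols[6,7) = 16x1
Op 5 fold_up: fold axis h@24; visible region now rows[16,24) x cols[6,7) = 8x1
Op 6 cut(2, 0): punch at orig (18,6); cuts so far [(18, 6)]; region rows[16,24) x cols[6,7) = 8x1
Op 7 cut(3, 0): punch at orig (19,6); cuts so far [(18, 6), (19, 6)]; region rows[16,24) x cols[6,7) = 8x1
Op 8 cut(1, 0): punch at orig (17,6); cuts so far [(17, 6), (18, 6), (19, 6)]; region rows[16,24) x cols[6,7) = 8x1
Unfold 1 (reflect across h@24): 6 holes -> [(17, 6), (18, 6), (19, 6), (28, 6), (29, 6), (30, 6)]
Unfold 2 (reflect across v@7): 12 holes -> [(17, 6), (17, 7), (18, 6), (18, 7), (19, 6), (19, 7), (28, 6), (28, 7), (29, 6), (29, 7), (30, 6), (30, 7)]
Unfold 3 (reflect across h@16): 24 holes -> [(1, 6), (1, 7), (2, 6), (2, 7), (3, 6), (3, 7), (12, 6), (12, 7), (13, 6), (13, 7), (14, 6), (14, 7), (17, 6), (17, 7), (18, 6), (18, 7), (19, 6), (19, 7), (28, 6), (28, 7), (29, 6), (29, 7), (30, 6), (30, 7)]
Unfold 4 (reflect across v@6): 48 holes -> [(1, 4), (1, 5), (1, 6), (1, 7), (2, 4), (2, 5), (2, 6), (2, 7), (3, 4), (3, 5), (3, 6), (3, 7), (12, 4), (12, 5), (12, 6), (12, 7), (13, 4), (13, 5), (13, 6), (13, 7), (14, 4), (14, 5), (14, 6), (14, 7), (17, 4), (17, 5), (17, 6), (17, 7), (18, 4), (18, 5), (18, 6), (18, 7), (19, 4), (19, 5), (19, 6), (19, 7), (28, 4), (28, 5), (28, 6), (28, 7), (29, 4), (29, 5), (29, 6), (29, 7), (30, 4), (30, 5), (30, 6), (30, 7)]
Unfold 5 (reflect across v@4): 96 holes -> [(1, 0), (1, 1), (1, 2), (1, 3), (1, 4), (1, 5), (1, 6), (1, 7), (2, 0), (2, 1), (2, 2), (2, 3), (2, 4), (2, 5), (2, 6), (2, 7), (3, 0), (3, 1), (3, 2), (3, 3), (3, 4), (3, 5), (3, 6), (3, 7), (12, 0), (12, 1), (12, 2), (12, 3), (12, 4), (12, 5), (12, 6), (12, 7), (13, 0), (13, 1), (13, 2), (13, 3), (13, 4), (13, 5), (13, 6), (13, 7), (14, 0), (14, 1), (14, 2), (14, 3), (14, 4), (14, 5), (14, 6), (14, 7), (17, 0), (17, 1), (17, 2), (17, 3), (17, 4), (17, 5), (17, 6), (17, 7), (18, 0), (18, 1), (18, 2), (18, 3), (18, 4), (18, 5), (18, 6), (18, 7), (19, 0), (19, 1), (19, 2), (19, 3), (19, 4), (19, 5), (19, 6), (19, 7), (28, 0), (28, 1), (28, 2), (28, 3), (28, 4), (28, 5), (28, 6), (28, 7), (29, 0), (29, 1), (29, 2), (29, 3), (29, 4), (29, 5), (29, 6), (29, 7), (30, 0), (30, 1), (30, 2), (30, 3), (30, 4), (30, 5), (30, 6), (30, 7)]
Holes: [(1, 0), (1, 1), (1, 2), (1, 3), (1, 4), (1, 5), (1, 6), (1, 7), (2, 0), (2, 1), (2, 2), (2, 3), (2, 4), (2, 5), (2, 6), (2, 7), (3, 0), (3, 1), (3, 2), (3, 3), (3, 4), (3, 5), (3, 6), (3, 7), (12, 0), (12, 1), (12, 2), (12, 3), (12, 4), (12, 5), (12, 6), (12, 7), (13, 0), (13, 1), (13, 2), (13, 3), (13, 4), (13, 5), (13, 6), (13, 7), (14, 0), (14, 1), (14, 2), (14, 3), (14, 4), (14, 5), (14, 6), (14, 7), (17, 0), (17, 1), (17, 2), (17, 3), (17, 4), (17, 5), (17, 6), (17, 7), (18, 0), (18, 1), (18, 2), (18, 3), (18, 4), (18, 5), (18, 6), (18, 7), (19, 0), (19, 1), (19, 2), (19, 3), (19, 4), (19, 5), (19, 6), (19, 7), (28, 0), (28, 1), (28, 2), (28, 3), (28, 4), (28, 5), (28, 6), (28, 7), (29, 0), (29, 1), (29, 2), (29, 3), (29, 4), (29, 5), (29, 6), (29, 7), (30, 0), (30, 1), (30, 2), (30, 3), (30, 4), (30, 5), (30, 6), (30, 7)]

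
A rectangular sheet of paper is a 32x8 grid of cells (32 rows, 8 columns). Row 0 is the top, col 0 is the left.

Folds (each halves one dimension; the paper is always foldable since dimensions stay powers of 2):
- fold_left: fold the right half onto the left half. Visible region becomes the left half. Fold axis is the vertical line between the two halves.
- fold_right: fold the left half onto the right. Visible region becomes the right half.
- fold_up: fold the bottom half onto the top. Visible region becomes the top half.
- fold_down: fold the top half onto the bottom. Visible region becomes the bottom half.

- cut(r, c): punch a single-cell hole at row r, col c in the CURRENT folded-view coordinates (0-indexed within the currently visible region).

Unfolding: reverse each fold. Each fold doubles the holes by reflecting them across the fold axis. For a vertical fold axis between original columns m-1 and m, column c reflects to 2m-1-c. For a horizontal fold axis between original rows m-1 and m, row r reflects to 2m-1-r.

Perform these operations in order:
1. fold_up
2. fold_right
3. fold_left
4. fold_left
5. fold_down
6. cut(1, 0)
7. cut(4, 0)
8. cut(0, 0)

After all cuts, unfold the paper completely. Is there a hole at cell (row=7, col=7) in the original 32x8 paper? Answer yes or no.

Answer: yes

Derivation:
Op 1 fold_up: fold axis h@16; visible region now rows[0,16) x cols[0,8) = 16x8
Op 2 fold_right: fold axis v@4; visible region now rows[0,16) x cols[4,8) = 16x4
Op 3 fold_left: fold axis v@6; visible region now rows[0,16) x cols[4,6) = 16x2
Op 4 fold_left: fold axis v@5; visible region now rows[0,16) x cols[4,5) = 16x1
Op 5 fold_down: fold axis h@8; visible region now rows[8,16) x cols[4,5) = 8x1
Op 6 cut(1, 0): punch at orig (9,4); cuts so far [(9, 4)]; region rows[8,16) x cols[4,5) = 8x1
Op 7 cut(4, 0): punch at orig (12,4); cuts so far [(9, 4), (12, 4)]; region rows[8,16) x cols[4,5) = 8x1
Op 8 cut(0, 0): punch at orig (8,4); cuts so far [(8, 4), (9, 4), (12, 4)]; region rows[8,16) x cols[4,5) = 8x1
Unfold 1 (reflect across h@8): 6 holes -> [(3, 4), (6, 4), (7, 4), (8, 4), (9, 4), (12, 4)]
Unfold 2 (reflect across v@5): 12 holes -> [(3, 4), (3, 5), (6, 4), (6, 5), (7, 4), (7, 5), (8, 4), (8, 5), (9, 4), (9, 5), (12, 4), (12, 5)]
Unfold 3 (reflect across v@6): 24 holes -> [(3, 4), (3, 5), (3, 6), (3, 7), (6, 4), (6, 5), (6, 6), (6, 7), (7, 4), (7, 5), (7, 6), (7, 7), (8, 4), (8, 5), (8, 6), (8, 7), (9, 4), (9, 5), (9, 6), (9, 7), (12, 4), (12, 5), (12, 6), (12, 7)]
Unfold 4 (reflect across v@4): 48 holes -> [(3, 0), (3, 1), (3, 2), (3, 3), (3, 4), (3, 5), (3, 6), (3, 7), (6, 0), (6, 1), (6, 2), (6, 3), (6, 4), (6, 5), (6, 6), (6, 7), (7, 0), (7, 1), (7, 2), (7, 3), (7, 4), (7, 5), (7, 6), (7, 7), (8, 0), (8, 1), (8, 2), (8, 3), (8, 4), (8, 5), (8, 6), (8, 7), (9, 0), (9, 1), (9, 2), (9, 3), (9, 4), (9, 5), (9, 6), (9, 7), (12, 0), (12, 1), (12, 2), (12, 3), (12, 4), (12, 5), (12, 6), (12, 7)]
Unfold 5 (reflect across h@16): 96 holes -> [(3, 0), (3, 1), (3, 2), (3, 3), (3, 4), (3, 5), (3, 6), (3, 7), (6, 0), (6, 1), (6, 2), (6, 3), (6, 4), (6, 5), (6, 6), (6, 7), (7, 0), (7, 1), (7, 2), (7, 3), (7, 4), (7, 5), (7, 6), (7, 7), (8, 0), (8, 1), (8, 2), (8, 3), (8, 4), (8, 5), (8, 6), (8, 7), (9, 0), (9, 1), (9, 2), (9, 3), (9, 4), (9, 5), (9, 6), (9, 7), (12, 0), (12, 1), (12, 2), (12, 3), (12, 4), (12, 5), (12, 6), (12, 7), (19, 0), (19, 1), (19, 2), (19, 3), (19, 4), (19, 5), (19, 6), (19, 7), (22, 0), (22, 1), (22, 2), (22, 3), (22, 4), (22, 5), (22, 6), (22, 7), (23, 0), (23, 1), (23, 2), (23, 3), (23, 4), (23, 5), (23, 6), (23, 7), (24, 0), (24, 1), (24, 2), (24, 3), (24, 4), (24, 5), (24, 6), (24, 7), (25, 0), (25, 1), (25, 2), (25, 3), (25, 4), (25, 5), (25, 6), (25, 7), (28, 0), (28, 1), (28, 2), (28, 3), (28, 4), (28, 5), (28, 6), (28, 7)]
Holes: [(3, 0), (3, 1), (3, 2), (3, 3), (3, 4), (3, 5), (3, 6), (3, 7), (6, 0), (6, 1), (6, 2), (6, 3), (6, 4), (6, 5), (6, 6), (6, 7), (7, 0), (7, 1), (7, 2), (7, 3), (7, 4), (7, 5), (7, 6), (7, 7), (8, 0), (8, 1), (8, 2), (8, 3), (8, 4), (8, 5), (8, 6), (8, 7), (9, 0), (9, 1), (9, 2), (9, 3), (9, 4), (9, 5), (9, 6), (9, 7), (12, 0), (12, 1), (12, 2), (12, 3), (12, 4), (12, 5), (12, 6), (12, 7), (19, 0), (19, 1), (19, 2), (19, 3), (19, 4), (19, 5), (19, 6), (19, 7), (22, 0), (22, 1), (22, 2), (22, 3), (22, 4), (22, 5), (22, 6), (22, 7), (23, 0), (23, 1), (23, 2), (23, 3), (23, 4), (23, 5), (23, 6), (23, 7), (24, 0), (24, 1), (24, 2), (24, 3), (24, 4), (24, 5), (24, 6), (24, 7), (25, 0), (25, 1), (25, 2), (25, 3), (25, 4), (25, 5), (25, 6), (25, 7), (28, 0), (28, 1), (28, 2), (28, 3), (28, 4), (28, 5), (28, 6), (28, 7)]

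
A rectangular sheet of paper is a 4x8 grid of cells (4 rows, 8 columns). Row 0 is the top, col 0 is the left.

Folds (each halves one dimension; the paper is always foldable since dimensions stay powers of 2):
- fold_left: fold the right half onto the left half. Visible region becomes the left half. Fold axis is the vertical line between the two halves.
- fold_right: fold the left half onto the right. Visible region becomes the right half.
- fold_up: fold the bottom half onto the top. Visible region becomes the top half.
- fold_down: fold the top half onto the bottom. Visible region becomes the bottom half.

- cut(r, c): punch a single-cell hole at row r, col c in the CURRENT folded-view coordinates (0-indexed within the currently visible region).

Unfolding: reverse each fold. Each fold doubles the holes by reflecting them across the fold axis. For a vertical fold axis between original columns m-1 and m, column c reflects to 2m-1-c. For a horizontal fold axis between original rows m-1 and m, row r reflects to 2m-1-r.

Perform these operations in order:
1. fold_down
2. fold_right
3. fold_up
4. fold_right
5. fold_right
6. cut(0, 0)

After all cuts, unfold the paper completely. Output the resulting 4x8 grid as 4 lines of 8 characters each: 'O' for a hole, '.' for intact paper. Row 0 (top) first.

Answer: OOOOOOOO
OOOOOOOO
OOOOOOOO
OOOOOOOO

Derivation:
Op 1 fold_down: fold axis h@2; visible region now rows[2,4) x cols[0,8) = 2x8
Op 2 fold_right: fold axis v@4; visible region now rows[2,4) x cols[4,8) = 2x4
Op 3 fold_up: fold axis h@3; visible region now rows[2,3) x cols[4,8) = 1x4
Op 4 fold_right: fold axis v@6; visible region now rows[2,3) x cols[6,8) = 1x2
Op 5 fold_right: fold axis v@7; visible region now rows[2,3) x cols[7,8) = 1x1
Op 6 cut(0, 0): punch at orig (2,7); cuts so far [(2, 7)]; region rows[2,3) x cols[7,8) = 1x1
Unfold 1 (reflect across v@7): 2 holes -> [(2, 6), (2, 7)]
Unfold 2 (reflect across v@6): 4 holes -> [(2, 4), (2, 5), (2, 6), (2, 7)]
Unfold 3 (reflect across h@3): 8 holes -> [(2, 4), (2, 5), (2, 6), (2, 7), (3, 4), (3, 5), (3, 6), (3, 7)]
Unfold 4 (reflect across v@4): 16 holes -> [(2, 0), (2, 1), (2, 2), (2, 3), (2, 4), (2, 5), (2, 6), (2, 7), (3, 0), (3, 1), (3, 2), (3, 3), (3, 4), (3, 5), (3, 6), (3, 7)]
Unfold 5 (reflect across h@2): 32 holes -> [(0, 0), (0, 1), (0, 2), (0, 3), (0, 4), (0, 5), (0, 6), (0, 7), (1, 0), (1, 1), (1, 2), (1, 3), (1, 4), (1, 5), (1, 6), (1, 7), (2, 0), (2, 1), (2, 2), (2, 3), (2, 4), (2, 5), (2, 6), (2, 7), (3, 0), (3, 1), (3, 2), (3, 3), (3, 4), (3, 5), (3, 6), (3, 7)]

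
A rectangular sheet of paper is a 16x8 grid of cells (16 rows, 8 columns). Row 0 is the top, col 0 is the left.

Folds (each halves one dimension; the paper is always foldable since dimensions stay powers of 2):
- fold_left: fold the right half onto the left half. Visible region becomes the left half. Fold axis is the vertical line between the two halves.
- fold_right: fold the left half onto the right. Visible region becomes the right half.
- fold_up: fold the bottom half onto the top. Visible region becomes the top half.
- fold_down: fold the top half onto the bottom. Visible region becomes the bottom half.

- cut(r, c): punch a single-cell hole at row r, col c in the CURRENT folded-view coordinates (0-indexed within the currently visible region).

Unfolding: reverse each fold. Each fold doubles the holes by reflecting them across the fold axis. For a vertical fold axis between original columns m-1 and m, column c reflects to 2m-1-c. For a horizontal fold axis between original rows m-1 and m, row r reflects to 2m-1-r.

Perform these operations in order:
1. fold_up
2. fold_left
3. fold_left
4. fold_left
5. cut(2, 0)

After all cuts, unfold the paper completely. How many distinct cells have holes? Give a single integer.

Op 1 fold_up: fold axis h@8; visible region now rows[0,8) x cols[0,8) = 8x8
Op 2 fold_left: fold axis v@4; visible region now rows[0,8) x cols[0,4) = 8x4
Op 3 fold_left: fold axis v@2; visible region now rows[0,8) x cols[0,2) = 8x2
Op 4 fold_left: fold axis v@1; visible region now rows[0,8) x cols[0,1) = 8x1
Op 5 cut(2, 0): punch at orig (2,0); cuts so far [(2, 0)]; region rows[0,8) x cols[0,1) = 8x1
Unfold 1 (reflect across v@1): 2 holes -> [(2, 0), (2, 1)]
Unfold 2 (reflect across v@2): 4 holes -> [(2, 0), (2, 1), (2, 2), (2, 3)]
Unfold 3 (reflect across v@4): 8 holes -> [(2, 0), (2, 1), (2, 2), (2, 3), (2, 4), (2, 5), (2, 6), (2, 7)]
Unfold 4 (reflect across h@8): 16 holes -> [(2, 0), (2, 1), (2, 2), (2, 3), (2, 4), (2, 5), (2, 6), (2, 7), (13, 0), (13, 1), (13, 2), (13, 3), (13, 4), (13, 5), (13, 6), (13, 7)]

Answer: 16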